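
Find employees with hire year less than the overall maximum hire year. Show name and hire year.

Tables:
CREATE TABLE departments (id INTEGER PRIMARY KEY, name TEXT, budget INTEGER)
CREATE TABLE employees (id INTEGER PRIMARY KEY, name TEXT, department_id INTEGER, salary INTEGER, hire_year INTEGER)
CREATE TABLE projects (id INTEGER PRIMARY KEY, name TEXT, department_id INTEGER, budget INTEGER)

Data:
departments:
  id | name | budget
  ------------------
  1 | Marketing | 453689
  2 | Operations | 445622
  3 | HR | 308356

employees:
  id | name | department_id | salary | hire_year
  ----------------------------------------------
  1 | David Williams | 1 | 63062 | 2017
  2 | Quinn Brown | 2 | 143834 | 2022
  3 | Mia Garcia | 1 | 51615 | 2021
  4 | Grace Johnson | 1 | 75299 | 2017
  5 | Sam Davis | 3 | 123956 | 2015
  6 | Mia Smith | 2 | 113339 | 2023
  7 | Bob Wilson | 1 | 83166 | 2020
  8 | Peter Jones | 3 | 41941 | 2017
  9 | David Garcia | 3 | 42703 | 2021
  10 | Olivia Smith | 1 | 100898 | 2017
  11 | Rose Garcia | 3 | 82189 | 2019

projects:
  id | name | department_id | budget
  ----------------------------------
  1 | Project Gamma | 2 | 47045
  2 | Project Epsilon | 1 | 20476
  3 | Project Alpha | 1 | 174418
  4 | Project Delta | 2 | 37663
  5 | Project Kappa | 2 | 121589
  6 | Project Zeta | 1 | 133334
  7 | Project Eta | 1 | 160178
SELECT name, hire_year FROM employees WHERE hire_year < (SELECT MAX(hire_year) FROM employees)

Execution result:
name | hire_year
David Williams | 2017
Quinn Brown | 2022
Mia Garcia | 2021
Grace Johnson | 2017
Sam Davis | 2015
Bob Wilson | 2020
Peter Jones | 2017
David Garcia | 2021
Olivia Smith | 2017
Rose Garcia | 2019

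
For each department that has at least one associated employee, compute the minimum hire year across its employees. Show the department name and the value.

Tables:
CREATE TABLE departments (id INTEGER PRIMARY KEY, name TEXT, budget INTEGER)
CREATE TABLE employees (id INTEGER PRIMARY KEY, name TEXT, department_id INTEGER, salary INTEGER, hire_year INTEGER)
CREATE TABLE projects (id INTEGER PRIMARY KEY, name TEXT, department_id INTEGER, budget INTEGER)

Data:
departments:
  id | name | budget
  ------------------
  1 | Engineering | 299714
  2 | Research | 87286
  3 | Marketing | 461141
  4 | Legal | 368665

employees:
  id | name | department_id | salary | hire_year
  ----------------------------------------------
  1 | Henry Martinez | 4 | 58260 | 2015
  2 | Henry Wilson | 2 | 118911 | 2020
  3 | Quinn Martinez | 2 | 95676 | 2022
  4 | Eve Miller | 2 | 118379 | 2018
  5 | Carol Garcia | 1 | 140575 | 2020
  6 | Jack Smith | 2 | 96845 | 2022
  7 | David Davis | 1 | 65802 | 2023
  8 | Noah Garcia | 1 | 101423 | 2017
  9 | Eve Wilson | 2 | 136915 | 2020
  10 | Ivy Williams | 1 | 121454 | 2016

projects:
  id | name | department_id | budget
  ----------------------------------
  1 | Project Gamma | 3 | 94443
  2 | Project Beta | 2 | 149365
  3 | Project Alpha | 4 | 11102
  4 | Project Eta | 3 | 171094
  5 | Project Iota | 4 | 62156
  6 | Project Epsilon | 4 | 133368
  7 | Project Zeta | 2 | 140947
SELECT p.name, MIN(c.hire_year) AS min_hire_year FROM employees c JOIN departments p ON c.department_id = p.id GROUP BY p.id, p.name

Execution result:
name | min_hire_year
Engineering | 2016
Research | 2018
Legal | 2015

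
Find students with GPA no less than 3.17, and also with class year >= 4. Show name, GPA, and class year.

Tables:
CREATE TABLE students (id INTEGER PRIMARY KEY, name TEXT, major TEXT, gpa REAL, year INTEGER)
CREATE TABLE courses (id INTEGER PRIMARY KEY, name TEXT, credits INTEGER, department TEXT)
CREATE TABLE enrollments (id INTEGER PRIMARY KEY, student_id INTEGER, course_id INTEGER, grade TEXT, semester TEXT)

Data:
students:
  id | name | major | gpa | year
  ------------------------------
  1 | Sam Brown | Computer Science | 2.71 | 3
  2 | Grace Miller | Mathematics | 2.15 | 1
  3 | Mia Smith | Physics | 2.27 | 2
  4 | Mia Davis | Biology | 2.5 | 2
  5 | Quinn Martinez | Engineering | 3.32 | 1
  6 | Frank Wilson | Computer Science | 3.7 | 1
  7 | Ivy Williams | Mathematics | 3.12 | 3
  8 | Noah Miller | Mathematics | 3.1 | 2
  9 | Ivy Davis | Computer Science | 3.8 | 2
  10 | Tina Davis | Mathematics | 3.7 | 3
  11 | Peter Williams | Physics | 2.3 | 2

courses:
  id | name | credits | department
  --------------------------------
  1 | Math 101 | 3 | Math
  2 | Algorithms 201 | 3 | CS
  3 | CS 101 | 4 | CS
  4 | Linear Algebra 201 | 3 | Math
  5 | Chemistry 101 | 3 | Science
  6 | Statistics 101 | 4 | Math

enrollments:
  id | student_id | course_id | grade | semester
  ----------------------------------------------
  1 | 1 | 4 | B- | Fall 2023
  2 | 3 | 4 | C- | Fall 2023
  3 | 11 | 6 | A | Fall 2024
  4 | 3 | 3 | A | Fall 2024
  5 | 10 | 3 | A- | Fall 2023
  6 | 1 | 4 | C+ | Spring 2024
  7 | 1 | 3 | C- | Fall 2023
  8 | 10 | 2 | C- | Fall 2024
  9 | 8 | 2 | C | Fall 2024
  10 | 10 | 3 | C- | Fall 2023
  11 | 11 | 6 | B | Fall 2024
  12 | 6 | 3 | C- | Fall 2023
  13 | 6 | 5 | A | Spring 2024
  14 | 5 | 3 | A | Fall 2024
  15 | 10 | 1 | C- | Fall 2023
SELECT name, gpa, year FROM students WHERE gpa >= 3.17 AND year >= 4

Execution result:
(no rows)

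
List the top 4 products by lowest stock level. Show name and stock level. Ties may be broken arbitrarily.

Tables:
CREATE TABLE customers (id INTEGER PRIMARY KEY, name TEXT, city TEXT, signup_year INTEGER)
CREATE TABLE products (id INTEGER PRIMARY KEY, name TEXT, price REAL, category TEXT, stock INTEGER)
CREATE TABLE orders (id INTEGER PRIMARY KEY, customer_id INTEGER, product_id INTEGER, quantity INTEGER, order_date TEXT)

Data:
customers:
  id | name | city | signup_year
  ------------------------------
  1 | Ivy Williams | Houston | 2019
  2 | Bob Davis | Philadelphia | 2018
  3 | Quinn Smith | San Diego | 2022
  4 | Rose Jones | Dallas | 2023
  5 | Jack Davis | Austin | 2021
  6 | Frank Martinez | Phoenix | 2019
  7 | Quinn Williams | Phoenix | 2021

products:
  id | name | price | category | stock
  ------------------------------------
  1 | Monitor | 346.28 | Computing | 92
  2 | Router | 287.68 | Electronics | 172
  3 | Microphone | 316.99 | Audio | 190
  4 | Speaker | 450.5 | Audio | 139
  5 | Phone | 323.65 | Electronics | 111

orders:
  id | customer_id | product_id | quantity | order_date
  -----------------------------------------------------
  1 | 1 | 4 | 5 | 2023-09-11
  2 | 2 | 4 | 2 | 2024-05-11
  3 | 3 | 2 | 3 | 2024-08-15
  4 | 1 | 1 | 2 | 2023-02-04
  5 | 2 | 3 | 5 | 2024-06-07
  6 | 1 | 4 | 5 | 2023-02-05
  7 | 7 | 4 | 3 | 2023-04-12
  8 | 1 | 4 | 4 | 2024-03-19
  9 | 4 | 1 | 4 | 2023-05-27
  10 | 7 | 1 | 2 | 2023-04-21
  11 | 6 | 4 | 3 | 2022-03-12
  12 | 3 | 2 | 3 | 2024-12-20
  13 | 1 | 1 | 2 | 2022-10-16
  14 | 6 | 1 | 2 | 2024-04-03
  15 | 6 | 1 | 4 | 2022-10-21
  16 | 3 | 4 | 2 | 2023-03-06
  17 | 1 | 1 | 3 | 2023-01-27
SELECT name, stock FROM products ORDER BY stock ASC LIMIT 4

Execution result:
name | stock
Monitor | 92
Phone | 111
Speaker | 139
Router | 172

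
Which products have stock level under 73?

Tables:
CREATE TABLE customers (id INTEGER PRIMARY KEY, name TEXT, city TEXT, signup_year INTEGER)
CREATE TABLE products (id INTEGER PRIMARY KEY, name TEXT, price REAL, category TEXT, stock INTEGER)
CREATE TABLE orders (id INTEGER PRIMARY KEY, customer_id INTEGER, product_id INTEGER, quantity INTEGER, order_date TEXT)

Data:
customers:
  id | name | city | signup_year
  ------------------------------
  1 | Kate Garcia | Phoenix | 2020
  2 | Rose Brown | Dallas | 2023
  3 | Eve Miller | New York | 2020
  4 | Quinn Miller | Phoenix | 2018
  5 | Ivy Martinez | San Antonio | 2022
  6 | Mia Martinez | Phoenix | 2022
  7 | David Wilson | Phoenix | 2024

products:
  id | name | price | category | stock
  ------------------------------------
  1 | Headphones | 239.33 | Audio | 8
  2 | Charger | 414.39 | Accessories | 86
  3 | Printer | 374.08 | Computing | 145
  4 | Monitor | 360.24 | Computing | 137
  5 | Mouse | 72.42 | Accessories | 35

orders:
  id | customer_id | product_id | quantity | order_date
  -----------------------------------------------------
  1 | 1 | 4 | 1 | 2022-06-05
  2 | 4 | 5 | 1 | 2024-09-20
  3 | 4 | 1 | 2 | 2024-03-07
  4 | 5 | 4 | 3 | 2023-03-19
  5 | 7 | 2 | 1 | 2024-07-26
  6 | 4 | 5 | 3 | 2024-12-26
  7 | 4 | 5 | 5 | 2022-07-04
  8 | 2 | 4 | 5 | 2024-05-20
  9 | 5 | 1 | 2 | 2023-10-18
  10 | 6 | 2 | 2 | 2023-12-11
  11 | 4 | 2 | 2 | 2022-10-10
SELECT name, stock FROM products WHERE stock < 73

Execution result:
name | stock
Headphones | 8
Mouse | 35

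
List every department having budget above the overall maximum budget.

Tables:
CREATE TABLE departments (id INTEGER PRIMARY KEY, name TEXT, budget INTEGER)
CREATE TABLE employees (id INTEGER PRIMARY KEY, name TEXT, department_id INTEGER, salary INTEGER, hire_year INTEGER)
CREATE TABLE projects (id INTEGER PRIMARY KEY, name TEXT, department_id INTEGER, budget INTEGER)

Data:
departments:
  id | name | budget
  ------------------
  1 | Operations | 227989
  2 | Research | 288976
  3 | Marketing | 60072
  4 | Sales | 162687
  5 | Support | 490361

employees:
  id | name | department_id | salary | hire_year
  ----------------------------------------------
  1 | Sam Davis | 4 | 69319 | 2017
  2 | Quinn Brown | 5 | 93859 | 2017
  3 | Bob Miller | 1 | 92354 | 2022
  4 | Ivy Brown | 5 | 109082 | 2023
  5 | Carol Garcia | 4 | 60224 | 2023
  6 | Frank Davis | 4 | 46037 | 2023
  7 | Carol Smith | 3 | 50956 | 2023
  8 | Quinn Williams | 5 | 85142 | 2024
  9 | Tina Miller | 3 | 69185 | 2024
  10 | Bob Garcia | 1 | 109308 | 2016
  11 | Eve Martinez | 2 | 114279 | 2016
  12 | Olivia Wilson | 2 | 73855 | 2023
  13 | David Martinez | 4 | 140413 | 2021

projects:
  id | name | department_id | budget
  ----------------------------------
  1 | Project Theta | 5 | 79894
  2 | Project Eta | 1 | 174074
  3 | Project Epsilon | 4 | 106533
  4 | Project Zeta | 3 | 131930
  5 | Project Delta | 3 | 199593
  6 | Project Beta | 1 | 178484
SELECT name, budget FROM departments WHERE budget > (SELECT MAX(budget) FROM departments)

Execution result:
(no rows)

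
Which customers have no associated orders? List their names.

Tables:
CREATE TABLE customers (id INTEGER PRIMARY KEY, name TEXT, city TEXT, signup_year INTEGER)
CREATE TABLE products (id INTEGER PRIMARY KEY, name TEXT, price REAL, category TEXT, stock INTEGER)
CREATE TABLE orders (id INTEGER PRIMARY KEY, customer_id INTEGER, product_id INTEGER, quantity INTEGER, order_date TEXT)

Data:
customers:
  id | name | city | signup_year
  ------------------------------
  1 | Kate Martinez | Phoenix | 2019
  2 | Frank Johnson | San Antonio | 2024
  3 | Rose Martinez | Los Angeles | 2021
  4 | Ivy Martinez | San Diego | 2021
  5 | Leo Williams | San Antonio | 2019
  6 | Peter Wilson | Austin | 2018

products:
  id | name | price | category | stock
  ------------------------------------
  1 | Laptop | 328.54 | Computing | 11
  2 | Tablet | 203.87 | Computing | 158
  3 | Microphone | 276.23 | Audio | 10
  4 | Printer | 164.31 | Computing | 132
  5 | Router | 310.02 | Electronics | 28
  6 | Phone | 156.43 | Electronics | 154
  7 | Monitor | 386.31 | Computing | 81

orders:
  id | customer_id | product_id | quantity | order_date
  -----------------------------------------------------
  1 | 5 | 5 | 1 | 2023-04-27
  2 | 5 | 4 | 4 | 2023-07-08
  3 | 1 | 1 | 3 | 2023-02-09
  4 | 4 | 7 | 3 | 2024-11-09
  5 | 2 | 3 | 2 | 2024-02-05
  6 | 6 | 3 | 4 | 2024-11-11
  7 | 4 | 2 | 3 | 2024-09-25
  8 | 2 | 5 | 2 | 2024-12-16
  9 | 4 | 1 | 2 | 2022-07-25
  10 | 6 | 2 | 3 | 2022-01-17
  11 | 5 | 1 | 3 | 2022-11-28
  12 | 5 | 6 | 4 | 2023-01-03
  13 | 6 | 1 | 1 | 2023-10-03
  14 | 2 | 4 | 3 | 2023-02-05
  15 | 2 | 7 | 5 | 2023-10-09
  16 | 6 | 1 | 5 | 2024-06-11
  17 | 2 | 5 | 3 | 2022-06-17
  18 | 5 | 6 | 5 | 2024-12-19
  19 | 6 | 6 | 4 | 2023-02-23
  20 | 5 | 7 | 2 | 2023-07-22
SELECT p.name FROM customers p LEFT JOIN orders c ON c.customer_id = p.id WHERE c.id IS NULL

Execution result:
Rose Martinez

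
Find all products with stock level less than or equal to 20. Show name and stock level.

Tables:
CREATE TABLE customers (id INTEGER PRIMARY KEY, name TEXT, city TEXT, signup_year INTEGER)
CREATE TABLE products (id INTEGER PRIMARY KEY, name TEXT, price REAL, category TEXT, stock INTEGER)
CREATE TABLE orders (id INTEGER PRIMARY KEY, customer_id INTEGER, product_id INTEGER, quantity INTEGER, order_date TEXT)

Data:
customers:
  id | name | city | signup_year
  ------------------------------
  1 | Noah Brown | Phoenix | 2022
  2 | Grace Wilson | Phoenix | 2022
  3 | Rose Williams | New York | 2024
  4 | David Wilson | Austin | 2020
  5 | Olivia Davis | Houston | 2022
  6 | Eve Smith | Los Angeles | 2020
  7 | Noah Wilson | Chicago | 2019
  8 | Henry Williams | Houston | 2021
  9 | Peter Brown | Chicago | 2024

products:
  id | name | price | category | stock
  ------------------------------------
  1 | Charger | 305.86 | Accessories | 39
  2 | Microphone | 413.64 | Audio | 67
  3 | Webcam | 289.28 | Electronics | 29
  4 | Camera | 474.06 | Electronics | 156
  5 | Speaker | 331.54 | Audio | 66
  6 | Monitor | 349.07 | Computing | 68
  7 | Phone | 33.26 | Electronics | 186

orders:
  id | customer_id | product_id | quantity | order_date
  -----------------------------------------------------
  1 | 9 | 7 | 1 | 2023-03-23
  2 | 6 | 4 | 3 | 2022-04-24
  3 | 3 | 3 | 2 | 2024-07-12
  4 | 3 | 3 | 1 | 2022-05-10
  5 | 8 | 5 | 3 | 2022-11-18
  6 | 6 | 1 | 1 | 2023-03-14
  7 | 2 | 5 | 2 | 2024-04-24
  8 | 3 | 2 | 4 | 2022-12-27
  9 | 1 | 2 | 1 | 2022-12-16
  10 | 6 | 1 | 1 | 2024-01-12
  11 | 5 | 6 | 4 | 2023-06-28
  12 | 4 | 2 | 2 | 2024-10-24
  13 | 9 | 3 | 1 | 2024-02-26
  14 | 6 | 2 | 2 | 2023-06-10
SELECT name, stock FROM products WHERE stock <= 20

Execution result:
(no rows)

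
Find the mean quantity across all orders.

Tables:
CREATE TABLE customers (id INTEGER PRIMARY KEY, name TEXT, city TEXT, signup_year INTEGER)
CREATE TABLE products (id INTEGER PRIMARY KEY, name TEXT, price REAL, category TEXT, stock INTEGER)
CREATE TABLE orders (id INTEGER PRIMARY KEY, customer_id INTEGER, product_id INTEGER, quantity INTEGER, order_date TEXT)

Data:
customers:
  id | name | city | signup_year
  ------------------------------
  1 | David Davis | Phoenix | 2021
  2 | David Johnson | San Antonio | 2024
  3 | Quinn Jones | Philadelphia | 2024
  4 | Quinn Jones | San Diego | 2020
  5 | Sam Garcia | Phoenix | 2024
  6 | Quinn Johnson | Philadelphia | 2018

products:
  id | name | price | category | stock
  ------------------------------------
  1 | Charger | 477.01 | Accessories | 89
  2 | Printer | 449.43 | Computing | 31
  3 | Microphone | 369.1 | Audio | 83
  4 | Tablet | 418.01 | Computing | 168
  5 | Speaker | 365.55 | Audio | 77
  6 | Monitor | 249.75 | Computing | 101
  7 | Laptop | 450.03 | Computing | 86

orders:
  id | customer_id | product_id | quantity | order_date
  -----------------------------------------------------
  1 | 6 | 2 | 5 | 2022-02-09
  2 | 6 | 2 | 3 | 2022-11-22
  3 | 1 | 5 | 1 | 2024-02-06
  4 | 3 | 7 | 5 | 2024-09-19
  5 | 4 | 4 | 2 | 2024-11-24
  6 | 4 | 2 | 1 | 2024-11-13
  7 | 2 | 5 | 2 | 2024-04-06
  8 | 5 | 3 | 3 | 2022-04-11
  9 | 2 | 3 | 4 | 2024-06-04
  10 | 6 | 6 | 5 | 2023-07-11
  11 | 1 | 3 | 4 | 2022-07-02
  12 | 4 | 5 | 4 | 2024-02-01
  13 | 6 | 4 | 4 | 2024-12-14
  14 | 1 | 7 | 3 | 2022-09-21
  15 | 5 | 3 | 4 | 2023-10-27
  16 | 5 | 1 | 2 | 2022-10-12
SELECT AVG(quantity) FROM orders

Execution result:
3.25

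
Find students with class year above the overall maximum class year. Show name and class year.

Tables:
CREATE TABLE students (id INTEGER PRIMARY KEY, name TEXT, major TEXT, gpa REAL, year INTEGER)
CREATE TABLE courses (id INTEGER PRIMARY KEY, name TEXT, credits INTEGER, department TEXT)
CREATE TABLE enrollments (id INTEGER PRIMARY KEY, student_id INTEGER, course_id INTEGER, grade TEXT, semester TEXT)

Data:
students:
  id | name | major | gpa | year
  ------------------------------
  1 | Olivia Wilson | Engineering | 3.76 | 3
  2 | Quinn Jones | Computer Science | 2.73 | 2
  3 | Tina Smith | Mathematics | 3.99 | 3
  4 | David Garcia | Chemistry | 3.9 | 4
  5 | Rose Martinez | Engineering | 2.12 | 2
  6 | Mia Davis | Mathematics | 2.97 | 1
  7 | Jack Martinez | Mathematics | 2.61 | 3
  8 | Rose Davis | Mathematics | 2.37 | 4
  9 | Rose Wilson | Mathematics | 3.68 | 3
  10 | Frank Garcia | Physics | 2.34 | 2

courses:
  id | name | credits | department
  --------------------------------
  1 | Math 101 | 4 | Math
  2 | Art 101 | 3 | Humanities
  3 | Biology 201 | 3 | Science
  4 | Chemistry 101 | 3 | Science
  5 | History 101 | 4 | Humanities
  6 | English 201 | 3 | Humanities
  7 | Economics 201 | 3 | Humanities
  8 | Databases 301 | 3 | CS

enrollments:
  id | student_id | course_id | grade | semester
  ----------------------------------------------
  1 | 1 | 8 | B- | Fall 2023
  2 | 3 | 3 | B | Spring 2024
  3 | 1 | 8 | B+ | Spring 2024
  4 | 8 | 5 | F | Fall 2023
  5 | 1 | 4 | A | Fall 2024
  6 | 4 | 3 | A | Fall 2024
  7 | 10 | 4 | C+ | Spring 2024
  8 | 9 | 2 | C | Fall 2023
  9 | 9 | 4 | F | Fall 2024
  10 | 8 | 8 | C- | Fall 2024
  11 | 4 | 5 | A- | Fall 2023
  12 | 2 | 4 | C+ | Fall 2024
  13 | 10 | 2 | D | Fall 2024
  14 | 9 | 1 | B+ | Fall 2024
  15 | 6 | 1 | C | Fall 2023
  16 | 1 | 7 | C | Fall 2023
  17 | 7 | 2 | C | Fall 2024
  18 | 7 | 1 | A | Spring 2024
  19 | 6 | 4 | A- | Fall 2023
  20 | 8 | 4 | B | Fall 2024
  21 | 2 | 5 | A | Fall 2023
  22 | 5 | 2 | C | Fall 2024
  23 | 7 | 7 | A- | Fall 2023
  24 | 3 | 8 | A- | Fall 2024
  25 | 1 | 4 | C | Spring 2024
SELECT name, year FROM students WHERE year > (SELECT MAX(year) FROM students)

Execution result:
(no rows)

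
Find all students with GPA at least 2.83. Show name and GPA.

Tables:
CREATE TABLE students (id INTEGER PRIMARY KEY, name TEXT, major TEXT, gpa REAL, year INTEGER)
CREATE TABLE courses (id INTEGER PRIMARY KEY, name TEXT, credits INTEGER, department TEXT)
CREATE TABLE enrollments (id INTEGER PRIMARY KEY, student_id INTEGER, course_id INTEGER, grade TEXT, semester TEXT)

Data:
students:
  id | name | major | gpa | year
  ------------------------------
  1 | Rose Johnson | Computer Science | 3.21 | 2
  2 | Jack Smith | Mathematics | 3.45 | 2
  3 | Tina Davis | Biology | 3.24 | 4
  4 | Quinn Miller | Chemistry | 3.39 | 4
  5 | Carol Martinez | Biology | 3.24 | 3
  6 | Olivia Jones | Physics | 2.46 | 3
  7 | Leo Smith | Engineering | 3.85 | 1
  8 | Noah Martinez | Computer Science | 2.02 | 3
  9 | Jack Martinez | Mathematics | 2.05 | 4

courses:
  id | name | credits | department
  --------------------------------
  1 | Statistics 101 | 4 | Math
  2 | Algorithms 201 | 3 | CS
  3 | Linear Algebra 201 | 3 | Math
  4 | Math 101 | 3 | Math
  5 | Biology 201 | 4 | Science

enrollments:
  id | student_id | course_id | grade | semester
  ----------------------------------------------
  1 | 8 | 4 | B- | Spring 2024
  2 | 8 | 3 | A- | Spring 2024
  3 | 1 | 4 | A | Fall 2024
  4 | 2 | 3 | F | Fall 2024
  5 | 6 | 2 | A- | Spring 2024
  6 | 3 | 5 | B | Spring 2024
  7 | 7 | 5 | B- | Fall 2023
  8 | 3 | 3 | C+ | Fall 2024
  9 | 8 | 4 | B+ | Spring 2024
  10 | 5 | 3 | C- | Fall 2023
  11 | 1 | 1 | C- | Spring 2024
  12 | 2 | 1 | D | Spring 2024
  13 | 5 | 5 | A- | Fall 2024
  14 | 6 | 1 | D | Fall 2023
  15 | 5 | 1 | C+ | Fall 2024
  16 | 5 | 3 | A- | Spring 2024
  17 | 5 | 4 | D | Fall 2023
SELECT name, gpa FROM students WHERE gpa >= 2.83

Execution result:
name | gpa
Rose Johnson | 3.21
Jack Smith | 3.45
Tina Davis | 3.24
Quinn Miller | 3.39
Carol Martinez | 3.24
Leo Smith | 3.85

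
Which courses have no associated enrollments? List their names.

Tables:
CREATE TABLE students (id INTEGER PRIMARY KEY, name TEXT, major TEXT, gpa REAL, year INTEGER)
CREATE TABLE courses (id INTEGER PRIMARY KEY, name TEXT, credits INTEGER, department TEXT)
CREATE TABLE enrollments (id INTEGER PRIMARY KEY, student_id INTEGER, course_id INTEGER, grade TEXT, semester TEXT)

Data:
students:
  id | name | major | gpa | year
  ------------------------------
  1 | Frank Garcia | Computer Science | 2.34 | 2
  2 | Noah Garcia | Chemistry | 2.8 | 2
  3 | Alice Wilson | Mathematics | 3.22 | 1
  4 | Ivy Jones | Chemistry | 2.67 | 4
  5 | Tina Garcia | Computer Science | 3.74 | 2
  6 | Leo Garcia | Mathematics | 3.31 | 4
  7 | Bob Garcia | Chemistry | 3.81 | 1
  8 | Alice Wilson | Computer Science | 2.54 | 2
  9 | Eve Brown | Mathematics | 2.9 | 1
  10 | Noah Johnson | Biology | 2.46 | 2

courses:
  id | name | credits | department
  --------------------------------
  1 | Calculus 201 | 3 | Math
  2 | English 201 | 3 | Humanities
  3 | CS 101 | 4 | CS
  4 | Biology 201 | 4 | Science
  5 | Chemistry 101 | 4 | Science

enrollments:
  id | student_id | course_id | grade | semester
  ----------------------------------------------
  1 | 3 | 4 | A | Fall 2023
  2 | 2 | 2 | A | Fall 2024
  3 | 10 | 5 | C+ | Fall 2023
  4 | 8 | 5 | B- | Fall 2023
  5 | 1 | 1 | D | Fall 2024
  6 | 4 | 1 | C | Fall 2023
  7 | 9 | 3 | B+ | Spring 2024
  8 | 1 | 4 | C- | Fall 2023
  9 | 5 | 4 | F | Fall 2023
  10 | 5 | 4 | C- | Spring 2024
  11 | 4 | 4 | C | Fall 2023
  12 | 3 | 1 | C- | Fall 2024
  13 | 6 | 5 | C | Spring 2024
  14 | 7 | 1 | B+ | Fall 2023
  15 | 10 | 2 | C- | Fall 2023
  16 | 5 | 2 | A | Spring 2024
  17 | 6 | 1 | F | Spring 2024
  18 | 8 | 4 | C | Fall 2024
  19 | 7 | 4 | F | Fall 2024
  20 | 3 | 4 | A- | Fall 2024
SELECT p.name FROM courses p LEFT JOIN enrollments c ON c.course_id = p.id WHERE c.id IS NULL

Execution result:
(no rows)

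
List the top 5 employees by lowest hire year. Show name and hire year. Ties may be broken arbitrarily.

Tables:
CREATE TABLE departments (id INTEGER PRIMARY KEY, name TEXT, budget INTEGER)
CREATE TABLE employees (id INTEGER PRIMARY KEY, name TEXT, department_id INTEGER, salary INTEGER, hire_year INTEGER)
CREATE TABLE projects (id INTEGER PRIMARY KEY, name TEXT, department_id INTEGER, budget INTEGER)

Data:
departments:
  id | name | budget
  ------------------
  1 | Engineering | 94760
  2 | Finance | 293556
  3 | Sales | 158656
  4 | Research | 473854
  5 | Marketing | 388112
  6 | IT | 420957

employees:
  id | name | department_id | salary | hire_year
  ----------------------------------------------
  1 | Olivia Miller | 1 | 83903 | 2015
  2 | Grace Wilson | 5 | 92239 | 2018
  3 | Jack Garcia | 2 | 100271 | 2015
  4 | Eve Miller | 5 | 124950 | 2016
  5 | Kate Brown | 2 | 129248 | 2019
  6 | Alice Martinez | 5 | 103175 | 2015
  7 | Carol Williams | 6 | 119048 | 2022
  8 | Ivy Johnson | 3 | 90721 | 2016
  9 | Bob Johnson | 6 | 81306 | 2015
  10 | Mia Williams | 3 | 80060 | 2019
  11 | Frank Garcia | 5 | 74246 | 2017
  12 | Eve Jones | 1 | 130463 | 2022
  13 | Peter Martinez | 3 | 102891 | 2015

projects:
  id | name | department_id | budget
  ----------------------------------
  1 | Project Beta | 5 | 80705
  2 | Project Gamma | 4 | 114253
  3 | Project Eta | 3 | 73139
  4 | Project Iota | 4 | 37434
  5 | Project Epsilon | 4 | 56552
SELECT name, hire_year FROM employees ORDER BY hire_year ASC LIMIT 5

Execution result:
name | hire_year
Olivia Miller | 2015
Jack Garcia | 2015
Alice Martinez | 2015
Bob Johnson | 2015
Peter Martinez | 2015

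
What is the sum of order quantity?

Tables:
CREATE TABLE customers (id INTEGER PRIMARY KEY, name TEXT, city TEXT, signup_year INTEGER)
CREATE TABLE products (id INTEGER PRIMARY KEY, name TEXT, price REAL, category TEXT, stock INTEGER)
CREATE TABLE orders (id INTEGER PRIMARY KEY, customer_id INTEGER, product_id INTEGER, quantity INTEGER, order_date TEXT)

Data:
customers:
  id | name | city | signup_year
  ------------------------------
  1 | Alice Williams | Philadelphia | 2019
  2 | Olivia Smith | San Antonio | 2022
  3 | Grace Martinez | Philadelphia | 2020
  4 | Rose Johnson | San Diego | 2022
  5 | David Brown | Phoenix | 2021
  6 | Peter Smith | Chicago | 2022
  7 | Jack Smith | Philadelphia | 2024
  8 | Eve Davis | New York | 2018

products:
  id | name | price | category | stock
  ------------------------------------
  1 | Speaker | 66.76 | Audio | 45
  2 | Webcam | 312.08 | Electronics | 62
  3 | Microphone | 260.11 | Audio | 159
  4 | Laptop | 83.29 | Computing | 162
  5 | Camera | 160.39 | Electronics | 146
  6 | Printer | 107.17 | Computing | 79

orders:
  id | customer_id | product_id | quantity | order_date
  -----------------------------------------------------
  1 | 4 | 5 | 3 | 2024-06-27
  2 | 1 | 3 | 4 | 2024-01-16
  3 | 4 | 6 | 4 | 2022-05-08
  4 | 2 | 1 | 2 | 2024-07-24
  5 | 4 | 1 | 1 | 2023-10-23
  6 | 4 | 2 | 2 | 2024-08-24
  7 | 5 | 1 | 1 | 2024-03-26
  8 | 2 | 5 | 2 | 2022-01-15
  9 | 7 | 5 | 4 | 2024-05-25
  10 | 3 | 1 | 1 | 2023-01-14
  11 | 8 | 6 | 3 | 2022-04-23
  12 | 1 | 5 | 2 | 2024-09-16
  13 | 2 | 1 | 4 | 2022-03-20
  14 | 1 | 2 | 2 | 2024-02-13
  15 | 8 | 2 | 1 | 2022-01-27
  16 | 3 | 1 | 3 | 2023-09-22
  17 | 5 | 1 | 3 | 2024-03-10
SELECT SUM(quantity) FROM orders

Execution result:
42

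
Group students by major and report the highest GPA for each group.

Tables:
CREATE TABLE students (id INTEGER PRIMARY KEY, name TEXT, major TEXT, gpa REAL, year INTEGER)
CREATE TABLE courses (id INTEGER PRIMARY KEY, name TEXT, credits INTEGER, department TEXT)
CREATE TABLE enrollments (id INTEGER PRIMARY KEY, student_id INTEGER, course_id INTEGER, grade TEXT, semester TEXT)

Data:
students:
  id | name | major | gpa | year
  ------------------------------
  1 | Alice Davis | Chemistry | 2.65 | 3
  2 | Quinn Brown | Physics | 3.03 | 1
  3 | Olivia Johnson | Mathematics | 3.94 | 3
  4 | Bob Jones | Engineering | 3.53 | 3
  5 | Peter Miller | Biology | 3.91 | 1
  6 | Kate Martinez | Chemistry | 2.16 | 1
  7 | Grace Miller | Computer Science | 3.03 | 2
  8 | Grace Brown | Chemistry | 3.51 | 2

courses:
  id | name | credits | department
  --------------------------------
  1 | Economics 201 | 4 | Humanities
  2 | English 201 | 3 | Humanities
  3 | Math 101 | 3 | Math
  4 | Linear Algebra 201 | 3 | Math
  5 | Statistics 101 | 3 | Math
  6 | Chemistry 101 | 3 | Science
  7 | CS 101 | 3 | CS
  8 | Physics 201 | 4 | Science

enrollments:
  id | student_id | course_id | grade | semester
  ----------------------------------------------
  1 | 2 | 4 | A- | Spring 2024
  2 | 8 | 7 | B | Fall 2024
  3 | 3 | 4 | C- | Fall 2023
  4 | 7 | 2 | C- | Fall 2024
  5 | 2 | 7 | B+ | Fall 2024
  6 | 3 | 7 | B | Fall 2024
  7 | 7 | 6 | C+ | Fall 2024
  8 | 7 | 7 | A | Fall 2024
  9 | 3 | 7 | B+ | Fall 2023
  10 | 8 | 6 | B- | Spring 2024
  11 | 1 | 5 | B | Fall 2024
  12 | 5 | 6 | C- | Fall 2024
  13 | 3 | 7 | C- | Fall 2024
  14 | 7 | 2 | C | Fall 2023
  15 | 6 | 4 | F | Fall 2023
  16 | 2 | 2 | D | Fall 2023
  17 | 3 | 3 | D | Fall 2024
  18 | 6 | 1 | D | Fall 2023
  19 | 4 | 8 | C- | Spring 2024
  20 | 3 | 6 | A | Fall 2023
SELECT major, MAX(gpa) AS max_gpa FROM students GROUP BY major

Execution result:
major | max_gpa
Biology | 3.91
Chemistry | 3.51
Computer Science | 3.03
Engineering | 3.53
Mathematics | 3.94
Physics | 3.03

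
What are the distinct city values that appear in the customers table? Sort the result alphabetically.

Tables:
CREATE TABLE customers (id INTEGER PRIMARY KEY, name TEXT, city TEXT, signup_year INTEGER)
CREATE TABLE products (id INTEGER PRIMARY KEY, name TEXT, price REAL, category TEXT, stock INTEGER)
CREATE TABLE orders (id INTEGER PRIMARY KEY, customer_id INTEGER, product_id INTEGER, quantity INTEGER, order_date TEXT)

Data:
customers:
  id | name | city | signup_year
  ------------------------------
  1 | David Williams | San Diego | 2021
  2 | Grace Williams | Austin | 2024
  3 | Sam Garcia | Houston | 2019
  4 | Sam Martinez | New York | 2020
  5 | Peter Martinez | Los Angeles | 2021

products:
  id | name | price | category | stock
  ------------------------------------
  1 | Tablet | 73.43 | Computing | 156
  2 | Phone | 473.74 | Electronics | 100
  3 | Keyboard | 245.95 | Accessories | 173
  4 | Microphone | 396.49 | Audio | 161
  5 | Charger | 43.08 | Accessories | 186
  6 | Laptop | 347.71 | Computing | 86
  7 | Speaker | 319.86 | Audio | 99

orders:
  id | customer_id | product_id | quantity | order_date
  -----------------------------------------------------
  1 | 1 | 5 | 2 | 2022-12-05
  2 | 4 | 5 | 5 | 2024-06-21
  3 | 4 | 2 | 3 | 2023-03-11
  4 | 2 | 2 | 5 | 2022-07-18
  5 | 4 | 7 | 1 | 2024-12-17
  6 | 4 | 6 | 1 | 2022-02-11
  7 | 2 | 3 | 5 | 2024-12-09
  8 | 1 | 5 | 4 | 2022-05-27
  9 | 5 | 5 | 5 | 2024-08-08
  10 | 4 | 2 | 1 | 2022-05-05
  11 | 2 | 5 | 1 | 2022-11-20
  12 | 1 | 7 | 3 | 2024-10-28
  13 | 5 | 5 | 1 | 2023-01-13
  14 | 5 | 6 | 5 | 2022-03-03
SELECT DISTINCT city FROM customers ORDER BY city

Execution result:
city
Austin
Houston
Los Angeles
New York
San Diego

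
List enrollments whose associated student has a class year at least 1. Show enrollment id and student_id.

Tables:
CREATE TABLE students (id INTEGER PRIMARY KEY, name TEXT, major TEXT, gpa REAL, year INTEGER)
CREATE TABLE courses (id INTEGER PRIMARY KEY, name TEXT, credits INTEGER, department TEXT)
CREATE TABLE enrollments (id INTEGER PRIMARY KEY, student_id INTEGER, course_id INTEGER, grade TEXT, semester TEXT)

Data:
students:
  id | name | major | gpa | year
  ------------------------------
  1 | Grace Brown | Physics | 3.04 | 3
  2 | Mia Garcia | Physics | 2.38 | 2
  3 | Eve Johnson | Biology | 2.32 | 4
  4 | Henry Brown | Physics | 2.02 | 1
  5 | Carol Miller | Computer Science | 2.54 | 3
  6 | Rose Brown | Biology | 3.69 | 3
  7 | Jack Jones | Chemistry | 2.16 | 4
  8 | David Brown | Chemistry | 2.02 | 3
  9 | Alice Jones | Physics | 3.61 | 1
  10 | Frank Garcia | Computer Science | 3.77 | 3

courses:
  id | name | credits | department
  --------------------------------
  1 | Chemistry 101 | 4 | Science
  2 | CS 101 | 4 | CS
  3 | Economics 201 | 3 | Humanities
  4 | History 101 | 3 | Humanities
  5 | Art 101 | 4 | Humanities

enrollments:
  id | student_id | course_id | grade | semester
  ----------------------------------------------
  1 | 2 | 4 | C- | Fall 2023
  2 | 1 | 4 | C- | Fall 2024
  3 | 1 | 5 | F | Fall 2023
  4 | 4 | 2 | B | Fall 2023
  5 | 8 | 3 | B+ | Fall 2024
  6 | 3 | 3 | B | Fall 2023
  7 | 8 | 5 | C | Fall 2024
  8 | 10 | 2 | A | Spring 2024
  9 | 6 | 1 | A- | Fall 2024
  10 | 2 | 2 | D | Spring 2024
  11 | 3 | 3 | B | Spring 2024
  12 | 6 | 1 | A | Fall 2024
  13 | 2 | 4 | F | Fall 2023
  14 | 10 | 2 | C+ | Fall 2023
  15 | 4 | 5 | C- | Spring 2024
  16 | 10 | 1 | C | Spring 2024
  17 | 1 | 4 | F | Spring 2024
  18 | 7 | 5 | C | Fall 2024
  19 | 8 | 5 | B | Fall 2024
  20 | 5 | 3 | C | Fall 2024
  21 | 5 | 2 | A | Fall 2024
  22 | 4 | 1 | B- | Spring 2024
SELECT id, student_id FROM enrollments WHERE student_id IN (SELECT id FROM students WHERE year >= 1)

Execution result:
id | student_id
1 | 2
2 | 1
3 | 1
4 | 4
5 | 8
6 | 3
7 | 8
8 | 10
9 | 6
10 | 2
11 | 3
12 | 6
13 | 2
14 | 10
15 | 4
16 | 10
17 | 1
18 | 7
19 | 8
20 | 5
21 | 5
22 | 4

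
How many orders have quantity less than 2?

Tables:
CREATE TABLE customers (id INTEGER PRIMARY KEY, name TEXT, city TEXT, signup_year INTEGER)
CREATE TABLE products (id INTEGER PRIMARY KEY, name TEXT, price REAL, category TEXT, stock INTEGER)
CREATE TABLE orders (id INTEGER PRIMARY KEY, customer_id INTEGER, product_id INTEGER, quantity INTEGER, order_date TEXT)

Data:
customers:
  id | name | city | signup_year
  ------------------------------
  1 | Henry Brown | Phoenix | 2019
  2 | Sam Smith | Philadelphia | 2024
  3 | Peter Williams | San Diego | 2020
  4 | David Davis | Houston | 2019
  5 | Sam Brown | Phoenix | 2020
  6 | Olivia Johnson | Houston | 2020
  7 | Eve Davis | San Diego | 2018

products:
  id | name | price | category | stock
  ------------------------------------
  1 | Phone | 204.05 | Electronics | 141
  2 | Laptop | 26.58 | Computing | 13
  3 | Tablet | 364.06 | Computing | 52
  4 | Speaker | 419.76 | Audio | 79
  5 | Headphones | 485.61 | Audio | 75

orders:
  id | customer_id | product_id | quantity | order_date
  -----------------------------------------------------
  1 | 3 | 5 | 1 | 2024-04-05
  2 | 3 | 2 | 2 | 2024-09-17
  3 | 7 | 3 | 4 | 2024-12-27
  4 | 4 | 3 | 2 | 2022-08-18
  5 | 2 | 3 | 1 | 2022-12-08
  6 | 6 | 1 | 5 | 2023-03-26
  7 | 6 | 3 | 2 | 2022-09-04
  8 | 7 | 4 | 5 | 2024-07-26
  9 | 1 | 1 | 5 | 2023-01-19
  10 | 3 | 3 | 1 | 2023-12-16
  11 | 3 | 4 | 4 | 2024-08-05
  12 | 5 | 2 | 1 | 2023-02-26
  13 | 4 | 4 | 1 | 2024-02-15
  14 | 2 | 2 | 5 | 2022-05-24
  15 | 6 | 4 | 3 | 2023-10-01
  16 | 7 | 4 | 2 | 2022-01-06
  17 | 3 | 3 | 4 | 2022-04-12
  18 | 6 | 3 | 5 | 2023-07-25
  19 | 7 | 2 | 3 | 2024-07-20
SELECT COUNT(*) FROM orders WHERE quantity < 2

Execution result:
5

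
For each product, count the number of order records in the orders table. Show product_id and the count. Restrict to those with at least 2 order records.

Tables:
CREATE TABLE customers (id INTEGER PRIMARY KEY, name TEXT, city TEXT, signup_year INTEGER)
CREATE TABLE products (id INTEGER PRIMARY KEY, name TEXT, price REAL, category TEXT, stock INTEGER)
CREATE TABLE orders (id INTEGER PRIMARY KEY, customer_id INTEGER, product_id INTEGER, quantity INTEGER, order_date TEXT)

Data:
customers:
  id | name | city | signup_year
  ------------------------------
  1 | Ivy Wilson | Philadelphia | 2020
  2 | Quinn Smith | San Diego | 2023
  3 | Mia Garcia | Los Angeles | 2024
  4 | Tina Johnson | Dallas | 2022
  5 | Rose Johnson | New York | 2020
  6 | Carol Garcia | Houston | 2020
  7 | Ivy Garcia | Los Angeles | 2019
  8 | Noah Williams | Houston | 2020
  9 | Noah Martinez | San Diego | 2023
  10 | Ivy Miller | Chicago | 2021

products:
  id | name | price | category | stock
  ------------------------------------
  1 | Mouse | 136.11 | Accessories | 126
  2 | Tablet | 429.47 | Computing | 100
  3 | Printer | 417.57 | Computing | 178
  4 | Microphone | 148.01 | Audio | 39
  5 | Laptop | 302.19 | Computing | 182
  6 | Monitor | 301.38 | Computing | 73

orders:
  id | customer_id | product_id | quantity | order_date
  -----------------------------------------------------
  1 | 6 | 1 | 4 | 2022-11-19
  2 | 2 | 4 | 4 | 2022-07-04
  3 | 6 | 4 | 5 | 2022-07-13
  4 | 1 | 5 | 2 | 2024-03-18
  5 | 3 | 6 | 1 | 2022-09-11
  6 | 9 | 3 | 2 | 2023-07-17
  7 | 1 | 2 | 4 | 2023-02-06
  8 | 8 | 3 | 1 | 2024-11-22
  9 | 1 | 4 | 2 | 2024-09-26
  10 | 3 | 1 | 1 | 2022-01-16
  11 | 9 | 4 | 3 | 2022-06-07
SELECT product_id, COUNT(*) AS order_count FROM orders GROUP BY product_id HAVING COUNT(*) >= 2

Execution result:
product_id | order_count
1 | 2
3 | 2
4 | 4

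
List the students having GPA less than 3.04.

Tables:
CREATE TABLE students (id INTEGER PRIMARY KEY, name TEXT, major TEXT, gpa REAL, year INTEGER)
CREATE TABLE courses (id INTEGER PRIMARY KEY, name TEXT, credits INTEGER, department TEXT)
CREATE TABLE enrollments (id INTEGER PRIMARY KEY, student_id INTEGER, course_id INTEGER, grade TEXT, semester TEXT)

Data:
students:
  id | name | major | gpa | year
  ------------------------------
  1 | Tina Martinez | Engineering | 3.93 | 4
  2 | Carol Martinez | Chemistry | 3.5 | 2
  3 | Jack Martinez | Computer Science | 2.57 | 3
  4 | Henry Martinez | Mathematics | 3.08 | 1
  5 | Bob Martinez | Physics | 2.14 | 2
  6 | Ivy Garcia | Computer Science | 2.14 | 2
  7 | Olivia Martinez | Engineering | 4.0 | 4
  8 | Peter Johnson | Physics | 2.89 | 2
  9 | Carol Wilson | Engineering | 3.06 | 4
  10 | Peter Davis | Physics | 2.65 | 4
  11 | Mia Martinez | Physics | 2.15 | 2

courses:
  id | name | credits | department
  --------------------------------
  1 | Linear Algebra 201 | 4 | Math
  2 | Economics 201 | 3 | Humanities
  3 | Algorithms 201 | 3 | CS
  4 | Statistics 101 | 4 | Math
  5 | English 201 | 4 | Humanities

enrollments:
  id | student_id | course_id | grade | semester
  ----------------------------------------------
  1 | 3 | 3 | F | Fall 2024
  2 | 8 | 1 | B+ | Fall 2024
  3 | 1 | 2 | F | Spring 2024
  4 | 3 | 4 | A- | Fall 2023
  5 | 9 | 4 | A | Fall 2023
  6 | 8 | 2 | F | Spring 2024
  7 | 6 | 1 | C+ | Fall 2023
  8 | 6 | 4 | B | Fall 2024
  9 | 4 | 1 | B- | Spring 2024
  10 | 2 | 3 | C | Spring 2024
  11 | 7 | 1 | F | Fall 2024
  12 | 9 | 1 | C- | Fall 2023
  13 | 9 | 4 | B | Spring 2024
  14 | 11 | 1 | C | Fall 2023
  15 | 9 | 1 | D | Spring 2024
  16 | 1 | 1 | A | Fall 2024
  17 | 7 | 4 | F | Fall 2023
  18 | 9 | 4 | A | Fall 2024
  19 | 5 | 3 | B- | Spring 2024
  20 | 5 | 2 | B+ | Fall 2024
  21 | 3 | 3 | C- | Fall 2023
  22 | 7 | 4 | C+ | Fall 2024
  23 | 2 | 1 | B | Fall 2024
SELECT name, gpa FROM students WHERE gpa < 3.04

Execution result:
name | gpa
Jack Martinez | 2.57
Bob Martinez | 2.14
Ivy Garcia | 2.14
Peter Johnson | 2.89
Peter Davis | 2.65
Mia Martinez | 2.15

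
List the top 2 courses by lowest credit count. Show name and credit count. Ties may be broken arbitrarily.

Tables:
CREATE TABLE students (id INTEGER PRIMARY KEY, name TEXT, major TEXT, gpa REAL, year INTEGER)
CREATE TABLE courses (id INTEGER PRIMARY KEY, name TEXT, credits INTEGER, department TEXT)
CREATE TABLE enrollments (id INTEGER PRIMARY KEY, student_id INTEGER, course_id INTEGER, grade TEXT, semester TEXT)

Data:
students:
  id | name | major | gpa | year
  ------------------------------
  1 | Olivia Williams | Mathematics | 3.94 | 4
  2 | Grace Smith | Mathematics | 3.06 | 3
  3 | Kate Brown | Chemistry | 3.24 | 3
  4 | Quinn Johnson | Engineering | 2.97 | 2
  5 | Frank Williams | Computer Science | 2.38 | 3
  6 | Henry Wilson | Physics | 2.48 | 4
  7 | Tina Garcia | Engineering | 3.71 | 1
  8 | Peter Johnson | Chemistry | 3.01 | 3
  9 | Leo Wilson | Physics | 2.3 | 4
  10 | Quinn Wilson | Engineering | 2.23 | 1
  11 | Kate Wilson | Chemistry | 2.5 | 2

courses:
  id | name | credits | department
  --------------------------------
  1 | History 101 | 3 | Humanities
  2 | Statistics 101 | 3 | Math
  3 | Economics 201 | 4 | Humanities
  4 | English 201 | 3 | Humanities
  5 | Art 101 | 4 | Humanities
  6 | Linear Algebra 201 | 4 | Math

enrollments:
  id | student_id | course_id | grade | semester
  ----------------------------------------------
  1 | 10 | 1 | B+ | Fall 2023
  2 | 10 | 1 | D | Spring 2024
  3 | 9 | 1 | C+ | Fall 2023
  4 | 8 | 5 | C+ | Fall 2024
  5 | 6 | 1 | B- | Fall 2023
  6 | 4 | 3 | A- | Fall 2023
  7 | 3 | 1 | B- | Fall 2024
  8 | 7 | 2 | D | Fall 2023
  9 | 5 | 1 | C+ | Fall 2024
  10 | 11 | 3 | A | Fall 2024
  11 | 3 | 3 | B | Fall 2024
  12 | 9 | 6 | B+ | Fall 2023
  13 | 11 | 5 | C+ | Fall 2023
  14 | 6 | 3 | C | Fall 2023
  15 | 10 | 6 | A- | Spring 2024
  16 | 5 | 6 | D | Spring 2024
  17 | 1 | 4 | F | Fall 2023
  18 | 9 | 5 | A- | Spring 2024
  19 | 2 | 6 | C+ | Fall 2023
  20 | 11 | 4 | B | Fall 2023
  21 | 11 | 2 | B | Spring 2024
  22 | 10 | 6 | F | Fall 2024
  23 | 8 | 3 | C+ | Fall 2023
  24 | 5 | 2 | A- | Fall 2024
SELECT name, credits FROM courses ORDER BY credits ASC LIMIT 2

Execution result:
name | credits
History 101 | 3
Statistics 101 | 3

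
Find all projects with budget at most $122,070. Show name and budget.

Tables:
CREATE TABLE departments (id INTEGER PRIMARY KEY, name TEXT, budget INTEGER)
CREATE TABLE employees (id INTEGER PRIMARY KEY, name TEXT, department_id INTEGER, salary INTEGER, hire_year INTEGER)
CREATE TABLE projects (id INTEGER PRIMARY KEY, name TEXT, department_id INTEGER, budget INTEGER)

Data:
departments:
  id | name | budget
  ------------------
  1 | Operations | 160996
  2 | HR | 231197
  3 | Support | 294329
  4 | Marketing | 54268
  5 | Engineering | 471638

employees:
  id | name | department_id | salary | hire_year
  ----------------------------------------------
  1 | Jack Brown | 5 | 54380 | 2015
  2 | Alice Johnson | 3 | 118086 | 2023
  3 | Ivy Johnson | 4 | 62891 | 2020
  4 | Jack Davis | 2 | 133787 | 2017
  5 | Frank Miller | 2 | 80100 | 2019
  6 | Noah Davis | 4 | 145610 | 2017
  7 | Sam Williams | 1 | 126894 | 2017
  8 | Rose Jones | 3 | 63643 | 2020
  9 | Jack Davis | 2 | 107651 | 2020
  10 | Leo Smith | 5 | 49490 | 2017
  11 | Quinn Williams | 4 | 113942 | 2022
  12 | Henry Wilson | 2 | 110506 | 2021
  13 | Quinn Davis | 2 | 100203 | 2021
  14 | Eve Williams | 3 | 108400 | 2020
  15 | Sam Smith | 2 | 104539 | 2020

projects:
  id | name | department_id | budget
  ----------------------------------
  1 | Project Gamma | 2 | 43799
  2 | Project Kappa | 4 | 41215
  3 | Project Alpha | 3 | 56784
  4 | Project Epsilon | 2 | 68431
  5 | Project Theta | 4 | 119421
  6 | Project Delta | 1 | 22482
SELECT name, budget FROM projects WHERE budget <= 122070

Execution result:
name | budget
Project Gamma | 43799
Project Kappa | 41215
Project Alpha | 56784
Project Epsilon | 68431
Project Theta | 119421
Project Delta | 22482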